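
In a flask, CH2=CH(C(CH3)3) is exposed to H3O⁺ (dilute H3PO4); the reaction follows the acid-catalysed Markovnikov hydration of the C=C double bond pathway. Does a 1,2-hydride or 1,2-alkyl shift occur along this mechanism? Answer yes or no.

The first-formed carbocation is secondary.
The adjacent tert-butyl carbon has no hydrogen but bears methyl groups; migration of one methyl with its bonding pair (a 1,2-methyl shift) places the charge on a tertiary centre.
Tertiary is more stable than secondary, so the shift occurs.

yes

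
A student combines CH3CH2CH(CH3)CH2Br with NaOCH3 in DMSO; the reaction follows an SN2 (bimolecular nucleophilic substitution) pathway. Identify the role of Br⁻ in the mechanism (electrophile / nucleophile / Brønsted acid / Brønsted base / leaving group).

leaving group

Step 1: CH3O⁻ attacks the back face of the α-carbon while Br⁻ departs with the C–Br bonding pair — a single concerted displacement through a pentacoordinate transition state.
Br⁻ departs with both electrons of the breaking σ-bond — that is the definition of a leaving group.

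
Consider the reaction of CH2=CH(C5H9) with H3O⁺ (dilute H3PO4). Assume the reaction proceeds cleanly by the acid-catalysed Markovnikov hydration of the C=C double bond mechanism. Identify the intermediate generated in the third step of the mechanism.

oxonium ion

Step 1: Protonation of the alkene by H3O⁺: the π bond acts as the nucleophile and picks up H⁺, giving the more stable (Markovnikov) secondary carbocation. H2O is released.
Step 2: A 1,2-hydride shift from the adjacent cyclopentyl carbon moves the positive charge from the secondary centre to an adjacent carbon, generating a more stable tertiary carbocation.
Step 3: Nucleophilic capture of the cation by H2O produces the protonated alcohol (an oxonium ion).
After step 3 the species present is an oxonium ion.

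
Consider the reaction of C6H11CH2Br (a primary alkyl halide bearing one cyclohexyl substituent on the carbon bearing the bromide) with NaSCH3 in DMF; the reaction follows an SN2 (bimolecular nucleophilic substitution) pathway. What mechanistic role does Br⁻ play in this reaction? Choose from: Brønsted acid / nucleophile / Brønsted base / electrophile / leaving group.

leaving group

Step 1: The methanethiolate nucleophile donates a lone pair from S to the α-carbon in a backside attack; simultaneously the C–Br σ-bond breaks and both of its electrons leave with Br⁻. One concerted step with inversion of configuration.
Br⁻ departs with both electrons of the breaking σ-bond — that is the definition of a leaving group.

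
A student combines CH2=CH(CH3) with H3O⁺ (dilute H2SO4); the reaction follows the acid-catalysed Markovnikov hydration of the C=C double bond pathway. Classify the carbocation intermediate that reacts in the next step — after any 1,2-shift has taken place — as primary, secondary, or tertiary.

secondary

Step 1: Electrophilic addition begins with the π(C=C) electrons forming a bond to the proton of H3O⁺. Following Markovnikov's rule, the resulting cation is secondary. H2O is released.
No single 1,2-shift to an adjacent carbon would give a more-substituted cation, so no rearrangement occurs.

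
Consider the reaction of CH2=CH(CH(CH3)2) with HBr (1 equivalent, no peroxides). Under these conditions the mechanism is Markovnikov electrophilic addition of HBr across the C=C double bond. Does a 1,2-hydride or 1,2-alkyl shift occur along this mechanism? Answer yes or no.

The first-formed carbocation is secondary.
The adjacent isopropyl carbon already bears 2 other carbon substituents and has a hydrogen to migrate; after a 1,2-hydride shift from that carbon the positive charge sits on a tertiary centre.
Tertiary is more stable than secondary, so the shift occurs.

yes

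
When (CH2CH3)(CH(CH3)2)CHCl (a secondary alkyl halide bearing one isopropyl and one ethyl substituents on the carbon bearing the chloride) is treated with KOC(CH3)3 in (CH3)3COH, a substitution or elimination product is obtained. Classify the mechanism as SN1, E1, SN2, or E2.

Conditions: a strong/bulky base with a secondary substrate bearing a β-hydrogen.
These conditions are the textbook signature of the E2 pathway.
A strong (often hindered) base removes a β-H in concert with loss of the leaving group — bimolecular elimination.

E2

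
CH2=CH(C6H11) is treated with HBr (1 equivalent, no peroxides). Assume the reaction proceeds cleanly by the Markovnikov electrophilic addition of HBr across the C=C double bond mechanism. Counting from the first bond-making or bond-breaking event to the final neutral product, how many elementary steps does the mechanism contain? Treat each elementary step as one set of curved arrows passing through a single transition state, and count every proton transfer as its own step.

3

Step 1: Electrophilic addition begins with the π(C=C) electrons forming a bond to the proton of HBr. Following Markovnikov's rule, the resulting cation is secondary. The H–Br bond breaks heterolytically, releasing Br⁻.
Step 2: A hydride (H with its bonding pair) migrates from the adjacent cyclohexyl carbon to the cationic centre — a 1,2-hydride shift — upgrading the secondary cation to a tertiary one.
Step 3: Br⁻ captures the cation: a lone pair on Br⁻ fills the empty p orbital, producing the alkyl halide product.
Total: 3 elementary steps.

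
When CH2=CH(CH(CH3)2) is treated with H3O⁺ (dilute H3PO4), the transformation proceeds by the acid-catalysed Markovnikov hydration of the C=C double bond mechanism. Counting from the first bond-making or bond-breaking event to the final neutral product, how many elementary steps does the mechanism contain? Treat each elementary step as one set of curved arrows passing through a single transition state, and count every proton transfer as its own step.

Step 1: The π electrons of the C=C bond attack a proton of H3O⁺; Markovnikov addition places the new C–H on the less-substituted alkene carbon, so the positive charge ends up on the more-substituted carbon — a secondary carbocation. H2O is released.
Step 2: A 1,2-hydride shift from the adjacent isopropyl carbon moves the positive charge from the secondary centre to an adjacent carbon, generating a more stable tertiary carbocation.
Step 3: Water acts as the nucleophile: an oxygen lone pair bonds to the cationic carbon, giving an oxonium-ion intermediate.
Step 4: H2O removes a proton from the oxonium oxygen, regenerating H3O⁺ and giving the neutral alcohol.
Total: 4 elementary steps.

4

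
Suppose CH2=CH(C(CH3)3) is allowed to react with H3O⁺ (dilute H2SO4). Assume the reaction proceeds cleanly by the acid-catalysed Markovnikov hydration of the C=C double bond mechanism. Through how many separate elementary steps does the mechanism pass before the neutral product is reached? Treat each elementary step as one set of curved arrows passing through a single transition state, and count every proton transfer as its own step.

4

Step 1: Protonation of the alkene by H3O⁺: the π bond acts as the nucleophile and picks up H⁺, giving the more stable (Markovnikov) secondary carbocation. H2O is released.
Step 2: Carbocation rearrangement: a 1,2-methyl shift from the adjacent tert-butyl carbon converts the initially-formed secondary cation into the more stable tertiary cation.
Step 3: Nucleophilic capture of the cation by H2O produces the protonated alcohol (an oxonium ion).
Step 4: H2O removes a proton from the oxonium oxygen, regenerating H3O⁺ and giving the neutral alcohol.
Total: 4 elementary steps.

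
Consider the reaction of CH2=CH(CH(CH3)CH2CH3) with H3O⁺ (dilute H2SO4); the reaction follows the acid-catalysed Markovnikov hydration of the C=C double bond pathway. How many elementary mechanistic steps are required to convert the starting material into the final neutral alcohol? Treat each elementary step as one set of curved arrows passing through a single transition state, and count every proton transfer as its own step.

4

Step 1: Protonation of the alkene by H3O⁺: the π bond acts as the nucleophile and picks up H⁺, giving the more stable (Markovnikov) secondary carbocation. H2O is released.
Step 2: A hydride (H with its bonding pair) migrates from the adjacent sec-butyl carbon to the cationic centre — a 1,2-hydride shift — upgrading the secondary cation to a tertiary one.
Step 3: Water acts as the nucleophile: an oxygen lone pair bonds to the cationic carbon, giving an oxonium-ion intermediate.
Step 4: H2O removes a proton from the oxonium oxygen, regenerating H3O⁺ and giving the neutral alcohol.
Total: 4 elementary steps.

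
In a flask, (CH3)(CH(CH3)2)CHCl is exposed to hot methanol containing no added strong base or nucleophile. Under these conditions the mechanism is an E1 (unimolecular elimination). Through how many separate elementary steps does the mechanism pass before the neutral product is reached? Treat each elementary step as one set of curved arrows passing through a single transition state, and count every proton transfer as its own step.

Step 1: The C–Cl bond breaks with both electrons going to the chloride; Cl⁻ leaves and a secondary carbocation remains.
Step 2: A 1,2-hydride shift from the adjacent isopropyl carbon moves the positive charge from the secondary centre to an adjacent carbon, generating a more stable tertiary carbocation.
Step 3: A weak base (a methanol molecule from the solvent) removes a proton from a carbon adjacent to the cationic centre; the electrons of that C–H bond become the new π(C=C) bond, giving the alkene.
Total: 3 elementary steps.

3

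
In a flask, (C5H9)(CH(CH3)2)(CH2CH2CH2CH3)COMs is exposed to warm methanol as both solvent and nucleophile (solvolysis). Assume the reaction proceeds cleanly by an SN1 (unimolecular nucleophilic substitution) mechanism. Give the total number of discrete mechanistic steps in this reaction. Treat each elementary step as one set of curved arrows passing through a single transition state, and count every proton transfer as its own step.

3

Step 1: The C–O bond breaks with both electrons going to the mesylate; MsO⁻ leaves and a tertiary carbocation remains.
(No 1,2-shift: no single shift to an adjacent carbon would give a more stable cation.)
Step 2: CH3OH donates an oxygen lone pair into the empty p orbital of the cation, giving a protonated ether (an oxonium ion).
Step 3: Deprotonation of the oxonium oxygen by solvent methanol yields the neutral ether.
Total: 3 elementary steps.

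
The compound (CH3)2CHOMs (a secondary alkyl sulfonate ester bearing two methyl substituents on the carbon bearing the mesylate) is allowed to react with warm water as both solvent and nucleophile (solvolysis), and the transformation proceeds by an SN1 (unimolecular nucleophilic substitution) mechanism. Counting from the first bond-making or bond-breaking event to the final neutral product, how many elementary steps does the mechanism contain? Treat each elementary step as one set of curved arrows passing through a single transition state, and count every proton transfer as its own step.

3

Step 1: The C–O bond breaks with both electrons going to the mesylate; MsO⁻ leaves and a secondary carbocation remains.
(No 1,2-shift: no single shift to an adjacent carbon would give a more stable cation.)
Step 2: A lone pair on the oxygen of H2O attacks the carbocation, forming a new C–O σ-bond and an oxonium ion.
Step 3: A second solvent molecule removes the proton on oxygen, giving the neutral alcohol product.
Total: 3 elementary steps.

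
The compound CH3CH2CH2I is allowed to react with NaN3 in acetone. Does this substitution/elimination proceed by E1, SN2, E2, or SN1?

Conditions: a primary substrate with a strong nucleophile in the polar aprotic solvent acetone.
These conditions are the textbook signature of the SN2 pathway.
An unhindered substrate with a strong nucleophile in a polar aprotic solvent favours one-step backside displacement.

SN2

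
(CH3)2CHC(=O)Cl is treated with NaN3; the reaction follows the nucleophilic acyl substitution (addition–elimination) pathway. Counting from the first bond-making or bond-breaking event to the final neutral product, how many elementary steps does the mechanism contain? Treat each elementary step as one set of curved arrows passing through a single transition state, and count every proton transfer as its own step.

Step 1: A lone pair on the N of N3⁻ attacks the electrophilic acyl carbon; the π(C=O) electrons move onto oxygen, giving a tetrahedral intermediate.
Step 2: An oxygen lone pair re-forms the C=O π bond as the C–Cl σ-bond breaks; Cl⁻ is expelled.
Total: 2 elementary steps.

2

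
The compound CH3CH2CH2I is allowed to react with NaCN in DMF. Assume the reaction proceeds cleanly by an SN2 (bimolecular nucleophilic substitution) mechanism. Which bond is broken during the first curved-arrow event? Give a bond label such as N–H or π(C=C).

Step 1: Backside attack by CN⁻ on the carbon bearing the iodide: the new C–C bond forms as the C–I bond breaks, with Walden inversion at carbon.
The bond broken in this step is the C–I bond.

C–I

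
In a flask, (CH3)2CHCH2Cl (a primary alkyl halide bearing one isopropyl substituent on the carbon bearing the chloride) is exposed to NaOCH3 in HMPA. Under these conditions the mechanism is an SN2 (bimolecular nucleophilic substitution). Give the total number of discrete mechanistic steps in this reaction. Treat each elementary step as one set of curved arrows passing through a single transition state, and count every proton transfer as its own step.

1

Step 1: CH3O⁻ attacks the back face of the α-carbon while Cl⁻ departs with the C–Cl bonding pair — a single concerted displacement through a pentacoordinate transition state.
Total: 1 elementary step.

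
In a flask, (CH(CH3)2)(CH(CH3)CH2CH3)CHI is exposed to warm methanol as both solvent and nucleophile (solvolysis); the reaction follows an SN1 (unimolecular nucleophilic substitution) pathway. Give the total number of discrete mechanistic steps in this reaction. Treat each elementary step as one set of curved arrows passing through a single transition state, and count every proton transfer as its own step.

4

Step 1: The C–I bond breaks with both electrons going to the iodide; I⁻ leaves and a secondary carbocation remains.
Step 2: A hydride (H with its bonding pair) migrates from the adjacent isopropyl carbon to the cationic centre — a 1,2-hydride shift — upgrading the secondary cation to a tertiary one.
Step 3: Nucleophilic capture: the oxygen of CH3OH bonds to the cationic carbon, producing an oxonium-ion intermediate.
Step 4: Proton transfer from the O–H of the oxonium ion to a solvent molecule delivers the neutral ether.
Total: 4 elementary steps.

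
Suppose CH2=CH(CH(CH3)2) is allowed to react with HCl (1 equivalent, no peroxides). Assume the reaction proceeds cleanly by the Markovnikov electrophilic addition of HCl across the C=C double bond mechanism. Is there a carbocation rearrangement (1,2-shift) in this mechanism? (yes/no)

The first-formed carbocation is secondary.
The adjacent isopropyl carbon already bears 2 other carbon substituents and has a hydrogen to migrate; after a 1,2-hydride shift from that carbon the positive charge sits on a tertiary centre.
Tertiary is more stable than secondary, so the shift occurs.

yes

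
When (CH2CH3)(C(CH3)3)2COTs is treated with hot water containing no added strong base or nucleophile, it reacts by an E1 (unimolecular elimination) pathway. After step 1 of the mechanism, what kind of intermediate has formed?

tertiary carbocation

Step 1: Rate-determining heterolysis of the C–O bond gives TsO⁻ and a tertiary carbocation.
After step 1 the species present is a tertiary carbocation.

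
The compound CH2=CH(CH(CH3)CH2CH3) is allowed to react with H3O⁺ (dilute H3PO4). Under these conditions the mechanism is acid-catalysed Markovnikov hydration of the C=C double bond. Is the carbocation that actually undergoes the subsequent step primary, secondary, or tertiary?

tertiary

Step 1: Electrophilic addition begins with the π(C=C) electrons forming a bond to the proton of H3O⁺. Following Markovnikov's rule, the resulting cation is secondary. H2O is released.
Step 2: A 1,2-hydride shift from the adjacent sec-butyl carbon moves the positive charge from the secondary centre to an adjacent carbon, generating a more stable tertiary carbocation.
The cation rearranges from secondary to tertiary via a 1,2-hydride shift from the adjacent sec-butyl carbon; the tertiary cation is what reacts next.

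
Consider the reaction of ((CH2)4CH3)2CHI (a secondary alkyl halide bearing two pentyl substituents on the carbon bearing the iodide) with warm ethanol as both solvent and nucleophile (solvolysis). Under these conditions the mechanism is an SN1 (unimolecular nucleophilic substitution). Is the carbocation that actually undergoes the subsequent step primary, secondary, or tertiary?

Step 1: Rate-determining heterolysis of the C–I bond gives I⁻ and a secondary carbocation.
No single 1,2-shift to an adjacent carbon would give a more-substituted cation, so no rearrangement occurs.

secondary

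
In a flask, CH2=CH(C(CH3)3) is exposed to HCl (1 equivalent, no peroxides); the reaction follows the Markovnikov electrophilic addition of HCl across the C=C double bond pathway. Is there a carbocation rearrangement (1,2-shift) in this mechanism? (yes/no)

yes

The first-formed carbocation is secondary.
The adjacent tert-butyl carbon has no hydrogen but bears methyl groups; migration of one methyl with its bonding pair (a 1,2-methyl shift) places the charge on a tertiary centre.
Tertiary is more stable than secondary, so the shift occurs.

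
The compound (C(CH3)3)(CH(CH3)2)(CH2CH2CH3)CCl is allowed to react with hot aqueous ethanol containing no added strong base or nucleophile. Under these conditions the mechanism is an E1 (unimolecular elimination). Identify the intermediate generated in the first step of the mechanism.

Step 1: Unassisted departure of Cl⁻ (taking the C–Cl bonding pair) generates a tertiary carbocation.
After step 1 the species present is a tertiary carbocation.

tertiary carbocation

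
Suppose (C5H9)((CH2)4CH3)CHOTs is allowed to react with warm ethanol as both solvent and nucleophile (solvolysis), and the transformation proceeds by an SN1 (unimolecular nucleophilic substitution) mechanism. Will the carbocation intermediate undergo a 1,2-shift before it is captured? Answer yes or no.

yes

The first-formed carbocation is secondary.
The adjacent cyclopentyl carbon already bears 2 other carbon substituents and has a hydrogen to migrate; after a 1,2-hydride shift from that carbon the positive charge sits on a tertiary centre.
Tertiary is more stable than secondary, so the shift occurs.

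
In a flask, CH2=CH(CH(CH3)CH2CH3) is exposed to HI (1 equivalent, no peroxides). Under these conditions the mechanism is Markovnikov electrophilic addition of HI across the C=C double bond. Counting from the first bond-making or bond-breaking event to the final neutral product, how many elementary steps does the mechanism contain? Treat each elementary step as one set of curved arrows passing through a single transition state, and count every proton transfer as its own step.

3

Step 1: The π electrons of the C=C bond attack a proton of HI; Markovnikov addition places the new C–H on the less-substituted alkene carbon, so the positive charge ends up on the more-substituted carbon — a secondary carbocation. The H–I bond breaks heterolytically, releasing I⁻.
Step 2: A hydride (H with its bonding pair) migrates from the adjacent sec-butyl carbon to the cationic centre — a 1,2-hydride shift — upgrading the secondary cation to a tertiary one.
Step 3: Nucleophilic attack by I⁻ on the carbocation completes the addition, giving R–I.
Total: 3 elementary steps.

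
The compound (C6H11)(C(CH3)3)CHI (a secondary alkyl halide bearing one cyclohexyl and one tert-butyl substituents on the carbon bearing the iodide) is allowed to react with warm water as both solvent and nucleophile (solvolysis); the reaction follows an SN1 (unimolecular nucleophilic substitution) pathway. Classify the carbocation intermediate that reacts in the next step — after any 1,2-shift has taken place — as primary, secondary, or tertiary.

tertiary

Step 1: Ionisation: the C–I σ-bond cleaves heterolytically; both bonding electrons depart with I⁻, leaving a secondary carbocation at the α-carbon.
Step 2: A hydride (H with its bonding pair) migrates from the adjacent cyclohexyl carbon to the cationic centre — a 1,2-hydride shift — upgrading the secondary cation to a tertiary one.
The cation rearranges from secondary to tertiary via a 1,2-hydride shift from the adjacent cyclohexyl carbon; the tertiary cation is what reacts next.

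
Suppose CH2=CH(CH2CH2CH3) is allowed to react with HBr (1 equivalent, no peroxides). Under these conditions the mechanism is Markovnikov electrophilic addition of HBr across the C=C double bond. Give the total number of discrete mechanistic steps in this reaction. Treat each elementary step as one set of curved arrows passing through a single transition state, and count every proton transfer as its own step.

Step 1: Protonation of the alkene by HBr: the π bond acts as the nucleophile and picks up H⁺, giving the more stable (Markovnikov) secondary carbocation. The H–Br bond breaks heterolytically, releasing Br⁻.
(No 1,2-shift: no single shift to an adjacent carbon would give a more stable cation.)
Step 2: Nucleophilic attack by Br⁻ on the carbocation completes the addition, giving R–Br.
Total: 2 elementary steps.

2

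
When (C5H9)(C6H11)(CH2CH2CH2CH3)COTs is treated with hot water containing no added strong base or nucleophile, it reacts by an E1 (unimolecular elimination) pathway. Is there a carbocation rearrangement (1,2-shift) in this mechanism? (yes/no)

The first-formed carbocation is tertiary.
No single 1,2-shift to an adjacent carbon would produce a more-substituted cation than the one already present, so no rearrangement occurs.

no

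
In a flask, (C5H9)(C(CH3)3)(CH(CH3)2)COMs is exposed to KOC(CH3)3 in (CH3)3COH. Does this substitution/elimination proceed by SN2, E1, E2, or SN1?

Conditions: a strong/bulky base with a tertiary substrate bearing a β-hydrogen.
These conditions are the textbook signature of the E2 pathway.
A strong (often hindered) base removes a β-H in concert with loss of the leaving group — bimolecular elimination.

E2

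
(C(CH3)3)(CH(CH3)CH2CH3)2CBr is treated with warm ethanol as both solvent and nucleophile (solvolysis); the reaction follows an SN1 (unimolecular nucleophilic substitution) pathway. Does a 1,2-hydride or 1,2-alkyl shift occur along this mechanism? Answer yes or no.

The first-formed carbocation is tertiary.
No single 1,2-shift to an adjacent carbon would produce a more-substituted cation than the one already present, so no rearrangement occurs.

no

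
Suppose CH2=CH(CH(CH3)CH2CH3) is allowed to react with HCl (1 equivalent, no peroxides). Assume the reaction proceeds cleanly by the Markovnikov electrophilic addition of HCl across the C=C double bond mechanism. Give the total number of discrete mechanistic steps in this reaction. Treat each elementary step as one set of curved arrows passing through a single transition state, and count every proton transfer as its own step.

3

Step 1: Electrophilic addition begins with the π(C=C) electrons forming a bond to the proton of HCl. Following Markovnikov's rule, the resulting cation is secondary. The H–Cl bond breaks heterolytically, releasing Cl⁻.
Step 2: A hydride (H with its bonding pair) migrates from the adjacent sec-butyl carbon to the cationic centre — a 1,2-hydride shift — upgrading the secondary cation to a tertiary one.
Step 3: The Cl⁻ anion donates a lone pair to the carbocation, forming the new C–Cl σ-bond and giving the neutral alkyl halide.
Total: 3 elementary steps.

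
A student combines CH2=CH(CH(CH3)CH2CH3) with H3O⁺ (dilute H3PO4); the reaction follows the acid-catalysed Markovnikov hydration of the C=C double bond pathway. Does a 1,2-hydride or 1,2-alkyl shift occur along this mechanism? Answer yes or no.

yes

The first-formed carbocation is secondary.
The adjacent sec-butyl carbon already bears 2 other carbon substituents and has a hydrogen to migrate; after a 1,2-hydride shift from that carbon the positive charge sits on a tertiary centre.
Tertiary is more stable than secondary, so the shift occurs.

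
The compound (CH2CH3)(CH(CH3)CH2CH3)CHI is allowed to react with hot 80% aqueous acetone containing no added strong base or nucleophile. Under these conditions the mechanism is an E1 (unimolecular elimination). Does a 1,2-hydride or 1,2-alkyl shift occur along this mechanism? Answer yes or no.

The first-formed carbocation is secondary.
The adjacent sec-butyl carbon already bears 2 other carbon substituents and has a hydrogen to migrate; after a 1,2-hydride shift from that carbon the positive charge sits on a tertiary centre.
Tertiary is more stable than secondary, so the shift occurs.

yes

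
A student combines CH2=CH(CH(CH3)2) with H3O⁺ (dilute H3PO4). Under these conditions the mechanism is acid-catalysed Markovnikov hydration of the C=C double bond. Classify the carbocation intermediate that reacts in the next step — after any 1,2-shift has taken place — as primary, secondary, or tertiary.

Step 1: Protonation of the alkene by H3O⁺: the π bond acts as the nucleophile and picks up H⁺, giving the more stable (Markovnikov) secondary carbocation. H2O is released.
Step 2: Carbocation rearrangement: a 1,2-hydride shift from the adjacent isopropyl carbon converts the initially-formed secondary cation into the more stable tertiary cation.
The cation rearranges from secondary to tertiary via a 1,2-hydride shift from the adjacent isopropyl carbon; the tertiary cation is what reacts next.

tertiary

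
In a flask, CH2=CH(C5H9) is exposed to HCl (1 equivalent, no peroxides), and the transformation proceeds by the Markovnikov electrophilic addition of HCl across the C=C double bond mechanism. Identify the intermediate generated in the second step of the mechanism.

Step 1: Protonation of the alkene by HCl: the π bond acts as the nucleophile and picks up H⁺, giving the more stable (Markovnikov) secondary carbocation. The H–Cl bond breaks heterolytically, releasing Cl⁻.
Step 2: Carbocation rearrangement: a 1,2-hydride shift from the adjacent cyclopentyl carbon converts the initially-formed secondary cation into the more stable tertiary cation.
After step 2 the species present is a tertiary carbocation.

tertiary carbocation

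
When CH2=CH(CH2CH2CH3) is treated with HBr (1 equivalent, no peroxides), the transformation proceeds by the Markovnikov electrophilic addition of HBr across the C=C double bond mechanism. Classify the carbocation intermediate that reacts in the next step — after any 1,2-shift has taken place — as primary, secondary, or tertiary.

Step 1: Electrophilic addition begins with the π(C=C) electrons forming a bond to the proton of HBr. Following Markovnikov's rule, the resulting cation is secondary. The H–Br bond breaks heterolytically, releasing Br⁻.
No single 1,2-shift to an adjacent carbon would give a more-substituted cation, so no rearrangement occurs.

secondary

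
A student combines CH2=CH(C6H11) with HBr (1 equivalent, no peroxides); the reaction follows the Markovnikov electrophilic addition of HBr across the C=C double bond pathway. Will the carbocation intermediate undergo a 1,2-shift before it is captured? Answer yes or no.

yes

The first-formed carbocation is secondary.
The adjacent cyclohexyl carbon already bears 2 other carbon substituents and has a hydrogen to migrate; after a 1,2-hydride shift from that carbon the positive charge sits on a tertiary centre.
Tertiary is more stable than secondary, so the shift occurs.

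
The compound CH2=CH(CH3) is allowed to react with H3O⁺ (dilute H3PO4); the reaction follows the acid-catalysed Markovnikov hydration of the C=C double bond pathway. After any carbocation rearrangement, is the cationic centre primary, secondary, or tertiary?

Step 1: The π electrons of the C=C bond attack a proton of H3O⁺; Markovnikov addition places the new C–H on the less-substituted alkene carbon, so the positive charge ends up on the more-substituted carbon — a secondary carbocation. H2O is released.
No single 1,2-shift to an adjacent carbon would give a more-substituted cation, so no rearrangement occurs.

secondary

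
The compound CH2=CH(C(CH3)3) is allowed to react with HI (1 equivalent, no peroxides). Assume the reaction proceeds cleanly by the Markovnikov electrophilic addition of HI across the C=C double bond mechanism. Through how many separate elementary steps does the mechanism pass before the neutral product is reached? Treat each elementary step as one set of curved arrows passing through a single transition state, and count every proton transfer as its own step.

3

Step 1: The π electrons of the C=C bond attack a proton of HI; Markovnikov addition places the new C–H on the less-substituted alkene carbon, so the positive charge ends up on the more-substituted carbon — a secondary carbocation. The H–I bond breaks heterolytically, releasing I⁻.
Step 2: Carbocation rearrangement: a 1,2-methyl shift from the adjacent tert-butyl carbon converts the initially-formed secondary cation into the more stable tertiary cation.
Step 3: I⁻ captures the cation: a lone pair on I⁻ fills the empty p orbital, producing the alkyl halide product.
Total: 3 elementary steps.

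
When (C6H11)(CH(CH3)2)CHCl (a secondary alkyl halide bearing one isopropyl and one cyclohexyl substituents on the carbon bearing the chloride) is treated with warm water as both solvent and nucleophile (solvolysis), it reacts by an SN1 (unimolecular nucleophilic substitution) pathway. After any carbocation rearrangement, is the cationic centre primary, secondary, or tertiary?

tertiary

Step 1: Rate-determining heterolysis of the C–Cl bond gives Cl⁻ and a secondary carbocation.
Step 2: A hydride (H with its bonding pair) migrates from the adjacent isopropyl carbon to the cationic centre — a 1,2-hydride shift — upgrading the secondary cation to a tertiary one.
The cation rearranges from secondary to tertiary via a 1,2-hydride shift from the adjacent isopropyl carbon; the tertiary cation is what reacts next.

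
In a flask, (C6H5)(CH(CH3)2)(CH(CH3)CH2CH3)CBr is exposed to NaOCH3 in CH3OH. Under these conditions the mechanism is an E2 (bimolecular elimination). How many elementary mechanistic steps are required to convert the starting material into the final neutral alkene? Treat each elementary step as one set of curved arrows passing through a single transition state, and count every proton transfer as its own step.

Step 1: Concerted anti-periplanar elimination: CH3O⁻ abstracts a β-H while Br⁻ leaves, and the C–H electrons become the new C=C π bond — all in a single transition state.
Total: 1 elementary step.

1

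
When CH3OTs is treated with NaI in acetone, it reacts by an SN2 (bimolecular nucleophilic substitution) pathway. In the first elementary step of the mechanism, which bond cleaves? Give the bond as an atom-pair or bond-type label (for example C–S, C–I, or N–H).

C–O

Step 1: I⁻ attacks the back face of the α-carbon while TsO⁻ departs with the C–O bonding pair — a single concerted displacement through a pentacoordinate transition state.
The bond broken in this step is the C–O bond.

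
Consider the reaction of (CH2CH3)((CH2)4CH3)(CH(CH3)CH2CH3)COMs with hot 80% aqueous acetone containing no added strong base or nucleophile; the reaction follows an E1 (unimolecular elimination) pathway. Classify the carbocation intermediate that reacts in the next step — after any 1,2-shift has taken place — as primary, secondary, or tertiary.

tertiary

Step 1: The C–O bond breaks with both electrons going to the mesylate; MsO⁻ leaves and a tertiary carbocation remains.
No single 1,2-shift to an adjacent carbon would give a more-substituted cation, so no rearrangement occurs.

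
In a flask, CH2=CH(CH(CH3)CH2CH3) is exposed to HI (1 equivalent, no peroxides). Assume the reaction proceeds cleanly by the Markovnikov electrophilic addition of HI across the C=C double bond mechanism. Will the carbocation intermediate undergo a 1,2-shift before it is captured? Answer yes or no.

yes

The first-formed carbocation is secondary.
The adjacent sec-butyl carbon already bears 2 other carbon substituents and has a hydrogen to migrate; after a 1,2-hydride shift from that carbon the positive charge sits on a tertiary centre.
Tertiary is more stable than secondary, so the shift occurs.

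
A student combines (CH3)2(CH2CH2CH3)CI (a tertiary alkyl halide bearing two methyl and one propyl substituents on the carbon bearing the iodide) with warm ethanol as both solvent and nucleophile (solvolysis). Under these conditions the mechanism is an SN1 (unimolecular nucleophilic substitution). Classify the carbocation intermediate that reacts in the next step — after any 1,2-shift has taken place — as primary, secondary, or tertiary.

tertiary

Step 1: The C–I bond breaks with both electrons going to the iodide; I⁻ leaves and a tertiary carbocation remains.
No single 1,2-shift to an adjacent carbon would give a more-substituted cation, so no rearrangement occurs.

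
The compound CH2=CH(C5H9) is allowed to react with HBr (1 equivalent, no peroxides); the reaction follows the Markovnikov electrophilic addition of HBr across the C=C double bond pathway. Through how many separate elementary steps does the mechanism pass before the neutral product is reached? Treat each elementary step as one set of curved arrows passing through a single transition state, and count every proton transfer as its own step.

3

Step 1: Electrophilic addition begins with the π(C=C) electrons forming a bond to the proton of HBr. Following Markovnikov's rule, the resulting cation is secondary. The H–Br bond breaks heterolytically, releasing Br⁻.
Step 2: Carbocation rearrangement: a 1,2-hydride shift from the adjacent cyclopentyl carbon converts the initially-formed secondary cation into the more stable tertiary cation.
Step 3: Br⁻ captures the cation: a lone pair on Br⁻ fills the empty p orbital, producing the alkyl halide product.
Total: 3 elementary steps.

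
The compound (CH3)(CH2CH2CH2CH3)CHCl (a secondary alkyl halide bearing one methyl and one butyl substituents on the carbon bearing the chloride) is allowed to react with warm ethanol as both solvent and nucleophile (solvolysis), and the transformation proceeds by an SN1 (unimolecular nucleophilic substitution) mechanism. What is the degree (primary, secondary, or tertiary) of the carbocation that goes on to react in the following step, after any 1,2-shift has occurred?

secondary

Step 1: Ionisation: the C–Cl σ-bond cleaves heterolytically; both bonding electrons depart with Cl⁻, leaving a secondary carbocation at the α-carbon.
No single 1,2-shift to an adjacent carbon would give a more-substituted cation, so no rearrangement occurs.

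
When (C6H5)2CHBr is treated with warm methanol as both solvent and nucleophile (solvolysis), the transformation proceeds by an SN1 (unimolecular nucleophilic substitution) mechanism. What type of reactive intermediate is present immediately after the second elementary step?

oxonium ion

Step 1: Ionisation: the C–Br σ-bond cleaves heterolytically; both bonding electrons depart with Br⁻, leaving a secondary carbocation at the α-carbon.
Step 2: CH3OH donates an oxygen lone pair into the empty p orbital of the cation, giving a protonated ether (an oxonium ion).
After step 2 the species present is an oxonium ion.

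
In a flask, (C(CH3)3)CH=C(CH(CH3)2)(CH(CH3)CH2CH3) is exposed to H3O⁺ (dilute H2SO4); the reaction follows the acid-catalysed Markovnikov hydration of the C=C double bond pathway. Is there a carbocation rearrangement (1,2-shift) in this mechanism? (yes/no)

The first-formed carbocation is tertiary.
No single 1,2-shift to an adjacent carbon would produce a more-substituted cation than the one already present, so no rearrangement occurs.

no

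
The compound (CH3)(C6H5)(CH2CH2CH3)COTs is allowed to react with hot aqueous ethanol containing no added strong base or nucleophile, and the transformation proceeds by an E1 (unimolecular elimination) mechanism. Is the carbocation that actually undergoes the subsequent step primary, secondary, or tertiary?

Step 1: The C–O bond breaks with both electrons going to the tosylate; TsO⁻ leaves and a tertiary carbocation remains.
No single 1,2-shift to an adjacent carbon would give a more-substituted cation, so no rearrangement occurs.

tertiary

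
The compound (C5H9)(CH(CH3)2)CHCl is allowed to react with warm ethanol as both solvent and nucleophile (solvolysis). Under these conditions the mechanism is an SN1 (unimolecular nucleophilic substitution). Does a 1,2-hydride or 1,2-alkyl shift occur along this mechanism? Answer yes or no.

yes

The first-formed carbocation is secondary.
The adjacent isopropyl carbon already bears 2 other carbon substituents and has a hydrogen to migrate; after a 1,2-hydride shift from that carbon the positive charge sits on a tertiary centre.
Tertiary is more stable than secondary, so the shift occurs.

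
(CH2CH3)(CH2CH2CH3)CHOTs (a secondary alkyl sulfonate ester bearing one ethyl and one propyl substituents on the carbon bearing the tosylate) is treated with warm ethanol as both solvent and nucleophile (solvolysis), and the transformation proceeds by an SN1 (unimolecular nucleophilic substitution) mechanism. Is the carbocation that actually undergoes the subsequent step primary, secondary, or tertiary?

Step 1: Ionisation: the C–O σ-bond cleaves heterolytically; both bonding electrons depart with TsO⁻, leaving a secondary carbocation at the α-carbon.
No single 1,2-shift to an adjacent carbon would give a more-substituted cation, so no rearrangement occurs.

secondary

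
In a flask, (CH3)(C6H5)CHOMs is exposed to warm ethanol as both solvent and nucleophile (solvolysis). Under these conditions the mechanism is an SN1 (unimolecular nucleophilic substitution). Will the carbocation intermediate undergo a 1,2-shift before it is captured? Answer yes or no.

The first-formed carbocation is secondary.
No single 1,2-shift to an adjacent carbon would produce a more-substituted cation than the one already present, so no rearrangement occurs.

no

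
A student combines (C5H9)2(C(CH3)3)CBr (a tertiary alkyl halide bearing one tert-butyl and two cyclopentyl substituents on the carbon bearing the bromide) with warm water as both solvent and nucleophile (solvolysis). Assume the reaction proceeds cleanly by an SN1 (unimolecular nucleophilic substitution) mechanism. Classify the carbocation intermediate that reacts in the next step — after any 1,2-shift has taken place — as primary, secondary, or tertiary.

Step 1: Unassisted departure of Br⁻ (taking the C–Br bonding pair) generates a tertiary carbocation.
No single 1,2-shift to an adjacent carbon would give a more-substituted cation, so no rearrangement occurs.

tertiary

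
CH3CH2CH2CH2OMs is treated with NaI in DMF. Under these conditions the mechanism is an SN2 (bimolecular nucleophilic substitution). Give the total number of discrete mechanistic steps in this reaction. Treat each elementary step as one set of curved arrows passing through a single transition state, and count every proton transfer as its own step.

Step 1: I⁻ attacks the back face of the α-carbon while MsO⁻ departs with the C–O bonding pair — a single concerted displacement through a pentacoordinate transition state.
Total: 1 elementary step.

1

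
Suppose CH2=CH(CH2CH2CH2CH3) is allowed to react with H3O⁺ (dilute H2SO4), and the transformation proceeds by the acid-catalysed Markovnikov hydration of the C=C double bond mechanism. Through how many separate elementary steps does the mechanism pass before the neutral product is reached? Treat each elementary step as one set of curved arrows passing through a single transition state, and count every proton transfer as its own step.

3

Step 1: The π electrons of the C=C bond attack a proton of H3O⁺; Markovnikov addition places the new C–H on the less-substituted alkene carbon, so the positive charge ends up on the more-substituted carbon — a secondary carbocation. H2O is released.
(No 1,2-shift: no single shift to an adjacent carbon would give a more stable cation.)
Step 2: Water acts as the nucleophile: an oxygen lone pair bonds to the cationic carbon, giving an oxonium-ion intermediate.
Step 3: H2O removes a proton from the oxonium oxygen, regenerating H3O⁺ and giving the neutral alcohol.
Total: 3 elementary steps.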